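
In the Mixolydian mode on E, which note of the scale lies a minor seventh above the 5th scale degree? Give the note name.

The scale is E F# G# A B C# D.
The 5th scale degree is B; a minor seventh above that is A — scale degree 4.

A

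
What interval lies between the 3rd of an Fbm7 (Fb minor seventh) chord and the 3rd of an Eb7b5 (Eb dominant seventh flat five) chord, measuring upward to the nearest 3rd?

A7

Fbm7 (Fb minor seventh) has Abb as its 3rd, and Eb7b5 (Eb dominant seventh flat five) has G as its 3rd.
From Abb to G: 12 semitones over a seventh = augmented.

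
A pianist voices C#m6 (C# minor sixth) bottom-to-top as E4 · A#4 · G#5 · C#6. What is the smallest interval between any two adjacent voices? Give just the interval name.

P4

Adjacent intervals: E4→A#4 = augmented fourth; A#4→G#5 = minor seventh; G#5→C#6 = perfect fourth.
The smallest is G#5 to C#6, a perfect fourth (5 semitones).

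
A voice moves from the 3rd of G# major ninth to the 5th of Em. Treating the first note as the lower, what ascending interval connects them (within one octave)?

diminished 8th

G# major ninth has B# as its 3rd, and Em has B as its 5th.
B# up to B is 11 semitones, a half step narrower than a perfect octave, so the interval is diminished.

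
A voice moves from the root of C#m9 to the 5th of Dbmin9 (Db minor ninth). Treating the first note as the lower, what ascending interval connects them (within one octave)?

The root of C#m9 is C#; the 5th of Dbmin9 (Db minor ninth) is Ab.
6 letter names make it a sixth; at 7 semitones (a whole step narrower than major) the quality is diminished.

diminished sixth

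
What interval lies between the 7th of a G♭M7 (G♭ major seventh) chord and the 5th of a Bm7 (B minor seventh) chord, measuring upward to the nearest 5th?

G♭M7 (G♭ major seventh) has F as its 7th, and Bm7 (B minor seventh) has F♯ as its 5th.
F up to F♯ is 1 semitone, a half step wider than a perfect unison, so the interval is augmented.

augmented unison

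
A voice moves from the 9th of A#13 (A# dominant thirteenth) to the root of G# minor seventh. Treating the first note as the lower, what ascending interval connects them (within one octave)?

The 9th of A#13 (A# dominant thirteenth) is B#; the root of G# minor seventh is G#.
B# up to G# is 8 semitones, a half step narrower than a major sixth, so the interval is minor.

minor sixth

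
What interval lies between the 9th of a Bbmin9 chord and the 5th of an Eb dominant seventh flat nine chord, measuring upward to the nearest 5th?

m7

The 9th of Bbmin9 is C; the 5th of Eb dominant seventh flat nine is Bb.
C up to Bb is 10 semitones, a half step narrower than a major seventh, so the interval is minor.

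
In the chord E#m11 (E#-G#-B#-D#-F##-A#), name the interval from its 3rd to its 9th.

major seventh

That puts G# below F##.
From G# to F## is 11 semitones, exactly the major seventh.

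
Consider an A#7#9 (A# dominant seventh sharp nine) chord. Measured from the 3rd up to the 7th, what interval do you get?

diminished fifth

Spelling the chord: A#, C##, E#, G#, B##.
That puts C## below G#.
C## up to G# is 6 semitones, a half step narrower than a perfect fifth, so the interval is diminished.
That tritone between 3rd and 7th is what gives the dominant seventh its pull toward resolution.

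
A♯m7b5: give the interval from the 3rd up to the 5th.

minor third

The chord tones of A♯m7b5 (A♯ half-diminished seventh) are A♯–C♯–E–G♯.
3rd = C♯; 5th = E.
3 letter names make it a third; at 3 semitones (a half step narrower than major) the quality is minor.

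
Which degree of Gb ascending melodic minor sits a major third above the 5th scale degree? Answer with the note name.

F

The scale is Gb Ab Bbb Cb Db Eb F.
The 5th scale degree is Db; a major third above that is F — scale degree 7.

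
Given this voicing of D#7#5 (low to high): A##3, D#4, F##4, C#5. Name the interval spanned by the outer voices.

d10

The outer voices are A##3 and C#5.
10 letter names make it a tenth; at 14 semitones (a whole step narrower than major) the quality is diminished.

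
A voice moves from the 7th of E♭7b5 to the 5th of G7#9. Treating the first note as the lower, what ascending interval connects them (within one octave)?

A1

The 7th of E♭7b5 is D♭; the 5th of G7#9 is D.
From D♭ to D: 1 semitone over a unison = augmented.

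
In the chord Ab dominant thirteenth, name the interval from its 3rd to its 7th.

Ab13 (Ab dominant thirteenth) is spelled Ab C Eb Gb Bb F.
So we need the interval from C up to Gb.
C up to Gb is 6 semitones, a half step narrower than a perfect fifth, so the interval is diminished.

diminished fifth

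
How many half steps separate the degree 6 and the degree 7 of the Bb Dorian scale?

The scale is Bb C Db Eb F G Ab.
G up to Ab is a minor second — 1 semitone.

1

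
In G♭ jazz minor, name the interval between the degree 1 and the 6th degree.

The scale runs G♭ A♭ B𝄫 C♭ D♭ E♭ F.
So we need the interval from G♭ up to E♭.
From G♭ to E♭ is 9 semitones, exactly the major sixth.

major sixth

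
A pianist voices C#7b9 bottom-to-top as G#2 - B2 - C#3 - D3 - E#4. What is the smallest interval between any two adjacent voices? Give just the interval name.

minor second

Adjacent intervals: G#2→B2 = minor third; B2→C#3 = major second; C#3→D3 = minor second; D3→E#4 = augmented ninth.
The smallest is C#3 to D3, a minor second (1 semitone).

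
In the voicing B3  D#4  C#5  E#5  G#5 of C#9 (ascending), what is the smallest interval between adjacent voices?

Adjacent intervals: B3→D#4 = major third; D#4→C#5 = minor seventh; C#5→E#5 = major third; E#5→G#5 = minor third.
The smallest is E#5 to G#5, a minor third (3 semitones).

minor third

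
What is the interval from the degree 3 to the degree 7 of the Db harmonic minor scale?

Db harmonic minor: Db Eb Fb Gb Ab Bbb C.
That puts Fb below C.
5 letter names make it a fifth; at 8 semitones (a half step wider than perfect) the quality is augmented.

augmented fifth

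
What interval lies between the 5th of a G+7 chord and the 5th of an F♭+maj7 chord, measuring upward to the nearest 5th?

diminished 7th

The 5th of G+7 is D♯; the 5th of F♭+maj7 is C.
7 letter names make it a seventh; at 9 semitones (a whole step narrower than major) the quality is diminished.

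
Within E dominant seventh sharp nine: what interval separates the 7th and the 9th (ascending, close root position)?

A3

E dominant seventh sharp nine: E-G♯-B-D-F𝄪.
So we need the interval from D up to F𝄪.
3 letter names make it a third; at 5 semitones (a half step wider than major) the quality is augmented.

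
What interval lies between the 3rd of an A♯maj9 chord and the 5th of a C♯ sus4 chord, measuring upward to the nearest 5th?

A♯maj9 has C𝄪 as its 3rd, and C♯ sus4 has G♯ as its 5th.
5 letter names make it a fifth; at 6 semitones (a half step narrower than perfect) the quality is diminished.

d5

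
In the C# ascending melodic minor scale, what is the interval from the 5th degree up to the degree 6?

Spelling the C# ascending melodic minor scale: C# D# E F# G# A# B#.
5th degree = G#; degree 6 = A#.
G# up to A# spans 2 letter names and 2 semitones — a major second.

major second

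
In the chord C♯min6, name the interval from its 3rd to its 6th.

augmented 4th

C♯m6 is spelled C♯-E-G♯-A♯.
That puts E below A♯.
From E to A♯: 6 semitones over a fourth = augmented.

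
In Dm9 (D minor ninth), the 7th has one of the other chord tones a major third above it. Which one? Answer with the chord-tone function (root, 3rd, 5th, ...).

9th

Spelling the chord: D F A C E.
The 7th is C. A major third above C is E.
E is the chord's 9th.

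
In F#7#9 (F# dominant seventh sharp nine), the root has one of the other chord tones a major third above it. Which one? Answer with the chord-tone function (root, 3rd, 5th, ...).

The chord tones of F#7#9 (F# dominant seventh sharp nine) are F#-A#-C#-E-G##.
The root is F#. A major third above F# is A#.
A# is the chord's 3rd.

3rd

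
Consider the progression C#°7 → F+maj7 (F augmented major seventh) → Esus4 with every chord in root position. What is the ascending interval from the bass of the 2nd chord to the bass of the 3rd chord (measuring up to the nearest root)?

major 7th

The roots are F and E.
F up to E spans 7 letter names and 11 semitones — a major seventh.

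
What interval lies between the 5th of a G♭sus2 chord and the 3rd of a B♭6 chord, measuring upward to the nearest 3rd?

augmented unison

G♭sus2 has D♭ as its 5th, and B♭6 has D as its 3rd.
D♭ up to D is 1 semitone, a half step wider than a perfect unison, so the interval is augmented.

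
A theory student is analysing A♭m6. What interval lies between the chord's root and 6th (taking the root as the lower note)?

The chord tones of A♭min6 (A♭ minor sixth) are A♭ C♭ E♭ F.
That puts A♭ below F.
From A♭ to F is 9 semitones, exactly the major sixth.

major 6th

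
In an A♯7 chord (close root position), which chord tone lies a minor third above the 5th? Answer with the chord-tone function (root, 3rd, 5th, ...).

A♯7 (A♯ dominant seventh): A♯–C𝄪–E♯–G♯.
The 5th is E♯. A minor third above E♯ is G♯.
G♯ is the chord's 7th.

7th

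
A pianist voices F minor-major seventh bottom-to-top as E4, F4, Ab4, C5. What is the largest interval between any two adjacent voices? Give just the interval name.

Adjacent intervals: E4→F4 = minor second; F4→Ab4 = minor third; Ab4→C5 = major third.
The largest is Ab4 to C5, a major third (4 semitones).

major third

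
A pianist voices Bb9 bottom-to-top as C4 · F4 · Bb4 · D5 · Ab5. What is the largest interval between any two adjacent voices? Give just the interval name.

diminished 5th

Adjacent intervals: C4→F4 = perfect fourth; F4→Bb4 = perfect fourth; Bb4→D5 = major third; D5→Ab5 = diminished fifth.
The largest is D5 to Ab5, a diminished fifth (6 semitones).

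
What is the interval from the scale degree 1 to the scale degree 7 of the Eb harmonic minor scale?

major 7th

Spelling the Eb harmonic minor scale: Eb F Gb Ab Bb Cb D.
So we need the interval from Eb up to D.
Eb up to D spans 7 letter names and 11 semitones — a major seventh.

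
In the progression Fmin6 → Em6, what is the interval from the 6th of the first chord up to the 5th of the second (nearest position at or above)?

major sixth

Fmin6 has D as its 6th, and Em6 has B as its 5th.
D up to B spans 6 letter names and 9 semitones — a major sixth.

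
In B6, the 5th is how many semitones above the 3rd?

B6 is spelled B, D#, F#, G#.
D# to F# is a minor third: 3 semitones.

3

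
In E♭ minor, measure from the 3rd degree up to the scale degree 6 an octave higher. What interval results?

perfect 11th

The scale runs E♭ F G♭ A♭ B♭ C♭ D♭.
That puts G♭ below C♭.
Counting 11 letters and 17 half steps from G♭ gives a perfect eleventh.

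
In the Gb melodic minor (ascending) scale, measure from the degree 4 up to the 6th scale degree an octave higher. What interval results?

The scale runs Gb Ab Bbb Cb Db Eb F.
So we need the interval from Cb up to Eb.
Counting 10 letters and 16 half steps from Cb gives a major tenth.

major tenth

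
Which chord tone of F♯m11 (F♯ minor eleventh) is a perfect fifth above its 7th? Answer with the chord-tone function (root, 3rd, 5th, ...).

Spelling the chord: F♯-A-C♯-E-G♯-B.
The 7th is E. A perfect fifth above E is B.
B is the chord's 11th.

11th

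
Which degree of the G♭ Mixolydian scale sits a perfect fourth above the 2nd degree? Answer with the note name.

The scale is G♭ A♭ B♭ C♭ D♭ E♭ F♭.
The 2nd degree is A♭; a perfect fourth above that is D♭ — scale degree 5.

Db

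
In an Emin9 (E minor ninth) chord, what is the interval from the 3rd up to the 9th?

M7

Emin9 is spelled E-G-B-D-F#.
So we need the interval from G up to F#.
G up to F# spans 7 letter names and 11 semitones — a major seventh.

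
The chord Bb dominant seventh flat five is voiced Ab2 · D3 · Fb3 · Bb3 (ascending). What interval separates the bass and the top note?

The outer voices are Ab2 and Bb3.
Ab up to Bb spans 9 letter names and 14 semitones — a major ninth.

major ninth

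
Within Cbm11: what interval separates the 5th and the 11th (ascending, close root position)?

minor seventh

The chord tones of Cbm11 (Cb minor eleventh) are Cb Ebb Gb Bbb Db Fb.
The 5th is Gb and the 11th is Fb.
7 letter names make it a seventh; at 10 semitones (a half step narrower than major) the quality is minor.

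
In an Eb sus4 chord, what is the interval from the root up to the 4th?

Spelling the chord: Eb Ab Bb.
Root = Eb; 4th = Ab.
Eb up to Ab spans 4 letter names and 5 semitones — a perfect fourth.

perfect 4th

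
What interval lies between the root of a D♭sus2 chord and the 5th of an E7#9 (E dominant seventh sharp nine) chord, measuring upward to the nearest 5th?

The root of D♭sus2 is D♭; the 5th of E7#9 (E dominant seventh sharp nine) is B.
From D♭ to B: 10 semitones over a sixth = augmented.

augmented sixth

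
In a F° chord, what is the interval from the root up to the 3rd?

F° is spelled F-Ab-Cb.
The root is F and the 3rd is Ab.
From F to Ab: 3 semitones over a third = minor.

minor 3rd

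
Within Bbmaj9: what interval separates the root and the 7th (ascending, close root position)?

Spelling the chord: Bb–D–F–A–C.
The root is Bb and the 7th is A.
From Bb to A is 11 semitones, exactly the major seventh.

major seventh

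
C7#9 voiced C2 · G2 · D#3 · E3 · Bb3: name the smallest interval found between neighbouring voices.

minor 2nd

Adjacent intervals: C2→G2 = perfect fifth; G2→D#3 = augmented fifth; D#3→E3 = minor second; E3→Bb3 = diminished fifth.
The smallest is D#3 to E3, a minor second (1 semitone).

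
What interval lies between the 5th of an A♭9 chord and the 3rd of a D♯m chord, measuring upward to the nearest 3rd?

The 5th of A♭9 is E♭; the 3rd of D♯m is F♯.
2 letter names make it a second; at 3 semitones (a half step wider than major) the quality is augmented.

augmented 2nd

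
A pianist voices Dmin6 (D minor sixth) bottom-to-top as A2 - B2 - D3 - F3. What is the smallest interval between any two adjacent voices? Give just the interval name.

major second

Adjacent intervals: A2→B2 = major second; B2→D3 = minor third; D3→F3 = minor third.
The smallest is A2 to B2, a major second (2 semitones).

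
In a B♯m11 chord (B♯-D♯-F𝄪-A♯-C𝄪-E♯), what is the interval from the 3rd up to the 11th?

So we need the interval from D♯ up to E♯.
D♯ up to E♯ spans 9 letter names and 14 semitones — a major ninth.

major 9th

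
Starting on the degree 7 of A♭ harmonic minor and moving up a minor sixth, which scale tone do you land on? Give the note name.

Eb

The scale is A♭ B♭ C♭ D♭ E♭ F♭ G.
The degree 7 is G; a minor sixth above that is E♭ — scale degree 5.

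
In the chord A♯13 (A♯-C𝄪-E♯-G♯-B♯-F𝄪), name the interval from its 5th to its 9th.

The 5th is E♯ and the 9th is B♯.
Counting 5 letters and 7 half steps from E♯ gives a perfect fifth.

perfect fifth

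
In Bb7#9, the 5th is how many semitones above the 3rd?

Bb7#9: Bb, D, F, Ab, C#.
D to F is a minor third: 3 semitones.

3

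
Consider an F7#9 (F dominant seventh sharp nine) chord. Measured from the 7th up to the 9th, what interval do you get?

augmented third

F7#9: F, A, C, Eb, G#.
The 7th is Eb and the 9th is G#.
Eb up to G# is 5 semitones, a half step wider than a major third, so the interval is augmented.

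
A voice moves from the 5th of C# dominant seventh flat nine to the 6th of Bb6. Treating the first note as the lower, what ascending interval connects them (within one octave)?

The 5th of C# dominant seventh flat nine is G#; the 6th of Bb6 is G.
From G# to G: 11 semitones over an octave = diminished.

d8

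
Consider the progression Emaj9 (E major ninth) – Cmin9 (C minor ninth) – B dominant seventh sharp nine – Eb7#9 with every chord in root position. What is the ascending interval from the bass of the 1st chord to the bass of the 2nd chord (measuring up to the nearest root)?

The roots are E and C.
From E to C: 8 semitones over a sixth = minor.

minor sixth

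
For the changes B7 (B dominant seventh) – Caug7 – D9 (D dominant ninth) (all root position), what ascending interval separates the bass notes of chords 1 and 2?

The roots are B and C.
From B to C: 1 semitone over a second = minor.

minor second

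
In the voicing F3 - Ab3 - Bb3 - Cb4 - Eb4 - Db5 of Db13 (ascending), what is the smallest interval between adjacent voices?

minor second

Adjacent intervals: F3→Ab3 = minor third; Ab3→Bb3 = major second; Bb3→Cb4 = minor second; Cb4→Eb4 = major third; Eb4→Db5 = minor seventh.
The smallest is Bb3 to Cb4, a minor second (1 semitone).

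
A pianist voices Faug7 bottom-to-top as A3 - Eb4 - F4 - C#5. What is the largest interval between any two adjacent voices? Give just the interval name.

Adjacent intervals: A3→Eb4 = diminished fifth; Eb4→F4 = major second; F4→C#5 = augmented fifth.
The largest is F4 to C#5, an augmented fifth (8 semitones).

augmented fifth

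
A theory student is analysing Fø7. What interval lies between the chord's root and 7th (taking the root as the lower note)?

Fø is spelled F–Ab–Cb–Eb.
That puts F below Eb.
From F to Eb: 10 semitones over a seventh = minor.

minor seventh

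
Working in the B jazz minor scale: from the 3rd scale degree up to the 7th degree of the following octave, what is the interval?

The scale runs B C# D E F# G# A#.
So we need the interval from D up to A#.
From D to A#: 20 semitones over a twelfth = augmented.

augmented twelfth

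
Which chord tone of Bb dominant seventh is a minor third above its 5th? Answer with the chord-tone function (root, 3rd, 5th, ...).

Bb dominant seventh: Bb–D–F–Ab.
The 5th is F. A minor third above F is Ab.
Ab is the chord's 7th.

7th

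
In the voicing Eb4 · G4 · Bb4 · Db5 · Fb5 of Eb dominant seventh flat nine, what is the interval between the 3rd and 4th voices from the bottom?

minor third

Those voices are Bb4 and Db5.
3 letter names make it a third; at 3 semitones (a half step narrower than major) the quality is minor.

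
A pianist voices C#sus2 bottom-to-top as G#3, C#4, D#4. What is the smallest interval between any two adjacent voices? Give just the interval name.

major second

Adjacent intervals: G#3→C#4 = perfect fourth; C#4→D#4 = major second.
The smallest is C#4 to D#4, a major second (2 semitones).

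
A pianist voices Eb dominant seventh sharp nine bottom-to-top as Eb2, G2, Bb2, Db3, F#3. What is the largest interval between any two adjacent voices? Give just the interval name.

A3

Adjacent intervals: Eb2→G2 = major third; G2→Bb2 = minor third; Bb2→Db3 = minor third; Db3→F#3 = augmented third.
The largest is Db3 to F#3, an augmented third (5 semitones).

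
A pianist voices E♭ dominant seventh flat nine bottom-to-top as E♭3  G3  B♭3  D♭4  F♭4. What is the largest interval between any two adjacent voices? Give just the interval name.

Adjacent intervals: E♭3→G3 = major third; G3→B♭3 = minor third; B♭3→D♭4 = minor third; D♭4→F♭4 = minor third.
The largest is E♭3 to G3, a major third (4 semitones).

major 3rd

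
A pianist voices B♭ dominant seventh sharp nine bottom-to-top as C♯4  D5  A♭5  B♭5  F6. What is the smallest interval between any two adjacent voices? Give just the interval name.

major second

Adjacent intervals: C♯4→D5 = minor ninth; D5→A♭5 = diminished fifth; A♭5→B♭5 = major second; B♭5→F6 = perfect fifth.
The smallest is A♭5 to B♭5, a major second (2 semitones).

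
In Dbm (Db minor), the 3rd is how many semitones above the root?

3

The chord tones of Db minor are Db-Fb-Ab.
Db to Fb is a minor third: 3 semitones.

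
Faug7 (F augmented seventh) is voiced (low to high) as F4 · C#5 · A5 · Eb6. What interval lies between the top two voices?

Those voices are A5 and Eb6.
A up to Eb is 6 semitones, a half step narrower than a perfect fifth, so the interval is diminished.

diminished 5th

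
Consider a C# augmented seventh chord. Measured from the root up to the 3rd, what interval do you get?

M3

C# augmented seventh: C#, E#, G##, B.
That puts C# below E#.
Counting 3 letters and 4 half steps from C# gives a major third.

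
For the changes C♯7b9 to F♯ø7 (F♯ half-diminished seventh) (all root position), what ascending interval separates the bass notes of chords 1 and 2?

The roots are C♯ and F♯.
From C♯ to F♯ is 5 semitones, exactly the perfect fourth.

perfect fourth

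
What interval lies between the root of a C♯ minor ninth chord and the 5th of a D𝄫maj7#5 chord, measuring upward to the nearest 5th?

diminished sixth

The root of C♯ minor ninth is C♯; the 5th of D𝄫maj7#5 is A♭.
6 letter names make it a sixth; at 7 semitones (a whole step narrower than major) the quality is diminished.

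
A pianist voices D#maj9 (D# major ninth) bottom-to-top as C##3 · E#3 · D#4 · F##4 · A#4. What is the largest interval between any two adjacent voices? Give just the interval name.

minor seventh

Adjacent intervals: C##3→E#3 = minor third; E#3→D#4 = minor seventh; D#4→F##4 = major third; F##4→A#4 = minor third.
The largest is E#3 to D#4, a minor seventh (10 semitones).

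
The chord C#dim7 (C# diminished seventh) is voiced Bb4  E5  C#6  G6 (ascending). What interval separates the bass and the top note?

major thirteenth

The outer voices are Bb4 and G6.
From Bb to G is 21 semitones, exactly the major thirteenth.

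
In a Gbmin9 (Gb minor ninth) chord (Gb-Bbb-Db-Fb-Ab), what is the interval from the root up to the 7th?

m7

So we need the interval from Gb up to Fb.
From Gb to Fb: 10 semitones over a seventh = minor.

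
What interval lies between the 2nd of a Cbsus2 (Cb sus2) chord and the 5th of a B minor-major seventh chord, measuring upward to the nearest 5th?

augmented third

The 2nd of Cbsus2 (Cb sus2) is Db; the 5th of B minor-major seventh is F#.
Db up to F# is 5 semitones, a half step wider than a major third, so the interval is augmented.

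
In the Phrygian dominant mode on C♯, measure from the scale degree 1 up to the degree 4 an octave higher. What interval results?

The scale runs C♯ D E♯ F♯ G♯ A B.
Scale degree 1 = C♯; scale degree 4 (up an octave) = F♯.
Counting 11 letters and 17 half steps from C♯ gives a perfect eleventh.

perfect 11th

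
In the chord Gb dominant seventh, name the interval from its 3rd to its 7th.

diminished fifth

Gb7 (Gb dominant seventh): Gb, Bb, Db, Fb.
That puts Bb below Fb.
5 letter names make it a fifth; at 6 semitones (a half step narrower than perfect) the quality is diminished.
This 3–7 tritone is the characteristic tension at the heart of the dominant sound.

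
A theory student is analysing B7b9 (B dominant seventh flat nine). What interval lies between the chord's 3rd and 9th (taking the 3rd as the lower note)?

diminished 7th

The chord tones of B7b9 are B-D#-F#-A-C.
The 3rd is D# and the 9th is C.
7 letter names make it a seventh; at 9 semitones (a whole step narrower than major) the quality is diminished.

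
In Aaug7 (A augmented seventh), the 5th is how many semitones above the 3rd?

Aaug7: A, C#, E#, G.
C# to E# is a major third: 4 semitones.

4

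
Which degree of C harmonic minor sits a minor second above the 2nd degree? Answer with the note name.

The scale is C D Eb F G Ab B.
The 2nd degree is D; a minor second above that is Eb — scale degree 3.

Eb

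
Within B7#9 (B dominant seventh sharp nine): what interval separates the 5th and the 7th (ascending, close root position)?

m3

B7#9: B D# F# A C##.
So we need the interval from F# up to A.
F# up to A is 3 semitones, a half step narrower than a major third, so the interval is minor.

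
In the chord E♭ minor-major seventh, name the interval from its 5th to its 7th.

major third

The chord tones of E♭m(maj7) (E♭ minor-major seventh) are E♭ G♭ B♭ D.
So we need the interval from B♭ up to D.
Counting 3 letters and 4 half steps from B♭ gives a major third.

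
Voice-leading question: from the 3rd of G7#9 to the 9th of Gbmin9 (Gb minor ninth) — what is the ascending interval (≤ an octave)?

diminished 7th

The 3rd of G7#9 is B; the 9th of Gbmin9 (Gb minor ninth) is Ab.
7 letter names make it a seventh; at 9 semitones (a whole step narrower than major) the quality is diminished.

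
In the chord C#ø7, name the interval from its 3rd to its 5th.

m3

The chord tones of C#m7b5 are C# E G B.
So we need the interval from E up to G.
3 letter names make it a third; at 3 semitones (a half step narrower than major) the quality is minor.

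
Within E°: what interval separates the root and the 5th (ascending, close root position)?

diminished fifth

E° is spelled E-G-Bb.
That puts E below Bb.
5 letter names make it a fifth; at 6 semitones (a half step narrower than perfect) the quality is diminished.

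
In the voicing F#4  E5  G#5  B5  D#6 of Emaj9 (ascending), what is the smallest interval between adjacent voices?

minor third

Adjacent intervals: F#4→E5 = minor seventh; E5→G#5 = major third; G#5→B5 = minor third; B5→D#6 = major third.
The smallest is G#5 to B5, a minor third (3 semitones).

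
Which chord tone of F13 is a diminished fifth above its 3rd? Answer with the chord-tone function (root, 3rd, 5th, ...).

7th

The chord tones of F13 (F dominant thirteenth) are F, A, C, Eb, G, D.
The 3rd is A. A diminished fifth above A is Eb.
Eb is the chord's 7th.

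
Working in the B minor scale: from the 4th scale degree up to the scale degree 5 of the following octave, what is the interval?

B natural minor: B C# D E F# G A.
That puts E below F#.
Counting 9 letters and 14 half steps from E gives a major ninth.

major ninth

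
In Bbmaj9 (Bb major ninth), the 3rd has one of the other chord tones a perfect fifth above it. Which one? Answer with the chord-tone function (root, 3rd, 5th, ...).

Bbmaj9 is spelled Bb–D–F–A–C.
The 3rd is D. A perfect fifth above D is A.
A is the chord's 7th.

7th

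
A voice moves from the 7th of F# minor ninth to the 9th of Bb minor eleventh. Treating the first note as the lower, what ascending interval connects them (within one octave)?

The 7th of F# minor ninth is E; the 9th of Bb minor eleventh is C.
6 letter names make it a sixth; at 8 semitones (a half step narrower than major) the quality is minor.

minor 6th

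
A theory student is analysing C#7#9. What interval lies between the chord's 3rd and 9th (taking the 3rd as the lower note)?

M7

C# dominant seventh sharp nine: C#, E#, G#, B, D##.
So we need the interval from E# up to D##.
Counting 7 letters and 11 half steps from E# gives a major seventh.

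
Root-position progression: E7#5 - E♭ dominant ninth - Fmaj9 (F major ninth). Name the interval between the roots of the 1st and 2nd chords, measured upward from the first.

d8

The roots are E and E♭.
From E to E♭: 11 semitones over an octave = diminished.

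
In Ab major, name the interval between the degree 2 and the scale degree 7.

major sixth

The scale runs Ab Bb C Db Eb F G.
The degree 2 is Bb and the degree 7 is G.
From Bb to G is 9 semitones, exactly the major sixth.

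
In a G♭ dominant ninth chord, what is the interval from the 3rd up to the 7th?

diminished fifth

Spelling the chord: G♭ B♭ D♭ F♭ A♭.
That puts B♭ below F♭.
5 letter names make it a fifth; at 6 semitones (a half step narrower than perfect) the quality is diminished.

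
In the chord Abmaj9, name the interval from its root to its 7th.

Abmaj9: Ab C Eb G Bb.
The root is Ab and the 7th is G.
From Ab to G is 11 semitones, exactly the major seventh.

major seventh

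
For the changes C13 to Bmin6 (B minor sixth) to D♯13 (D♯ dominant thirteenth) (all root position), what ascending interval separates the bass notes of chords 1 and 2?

The roots are C and B.
From C to B is 11 semitones, exactly the major seventh.

major seventh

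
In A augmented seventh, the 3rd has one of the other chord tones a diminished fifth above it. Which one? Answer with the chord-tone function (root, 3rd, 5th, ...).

Aaug7: A–C#–E#–G.
The 3rd is C#. A diminished fifth above C# is G.
G is the chord's 7th.

7th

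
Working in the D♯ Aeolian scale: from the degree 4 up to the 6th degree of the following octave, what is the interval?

minor 10th

D♯ natural minor: D♯ E♯ F♯ G♯ A♯ B C♯.
Degree 4 = G♯; 6th degree (up an octave) = B.
From G♯ to B: 15 semitones over a tenth = minor.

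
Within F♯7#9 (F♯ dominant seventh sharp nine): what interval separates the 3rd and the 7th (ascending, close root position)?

d5

Spelling the chord: F♯ A♯ C♯ E G𝄪.
The 3rd is A♯ and the 7th is E.
A♯ up to E is 6 semitones, a half step narrower than a perfect fifth, so the interval is diminished.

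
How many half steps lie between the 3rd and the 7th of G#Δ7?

Spelling the chord: G# B# D# F##.
B# to F## is a perfect fifth: 7 semitones.

7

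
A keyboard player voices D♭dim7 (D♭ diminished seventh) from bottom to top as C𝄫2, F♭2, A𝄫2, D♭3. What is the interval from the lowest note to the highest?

augmented ninth

The outer voices are C𝄫2 and D♭3.
9 letter names make it a ninth; at 15 semitones (a half step wider than major) the quality is augmented.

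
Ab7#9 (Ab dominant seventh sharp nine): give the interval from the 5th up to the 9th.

A5

The chord tones of Ab7#9 are Ab, C, Eb, Gb, B.
So we need the interval from Eb up to B.
5 letter names make it a fifth; at 8 semitones (a half step wider than perfect) the quality is augmented.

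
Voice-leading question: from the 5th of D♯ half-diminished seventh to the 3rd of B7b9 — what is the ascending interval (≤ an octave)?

D♯ half-diminished seventh has A as its 5th, and B7b9 has D♯ as its 3rd.
From A to D♯: 6 semitones over a fourth = augmented.

augmented fourth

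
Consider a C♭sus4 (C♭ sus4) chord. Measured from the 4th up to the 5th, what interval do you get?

The chord tones of C♭sus4 (C♭ sus4) are C♭–F♭–G♭.
4th = F♭; 5th = G♭.
Counting 2 letters and 2 half steps from F♭ gives a major second.

major second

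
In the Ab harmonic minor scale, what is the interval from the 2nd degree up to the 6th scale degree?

diminished fifth

Spelling the Ab harmonic minor scale: Ab Bb Cb Db Eb Fb G.
So we need the interval from Bb up to Fb.
Bb up to Fb is 6 semitones, a half step narrower than a perfect fifth, so the interval is diminished.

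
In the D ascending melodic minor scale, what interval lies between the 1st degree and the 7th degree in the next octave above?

D melodic minor: D E F G A B C#.
1st degree = D; degree 7 (up an octave) = C#.
From D to C# is 23 semitones, exactly the major fourteenth.

major fourteenth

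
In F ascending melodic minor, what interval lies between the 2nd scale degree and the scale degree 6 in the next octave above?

The scale runs F G Ab Bb C D E.
So we need the interval from G up to D.
Counting 12 letters and 19 half steps from G gives a perfect twelfth.

perfect 12th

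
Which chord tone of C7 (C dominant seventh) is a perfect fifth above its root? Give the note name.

G

C7 is spelled C E G Bb.
The root is C. A perfect fifth above C is G.
G is the chord's 5th.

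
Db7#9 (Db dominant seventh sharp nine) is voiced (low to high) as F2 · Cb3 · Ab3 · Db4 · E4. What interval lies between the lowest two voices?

Those voices are F2 and Cb3.
From F to Cb: 6 semitones over a fifth = diminished.

diminished fifth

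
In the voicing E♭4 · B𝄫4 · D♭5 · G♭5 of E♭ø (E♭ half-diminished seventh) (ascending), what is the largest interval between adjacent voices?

diminished fifth

Adjacent intervals: E♭4→B𝄫4 = diminished fifth; B𝄫4→D♭5 = major third; D♭5→G♭5 = perfect fourth.
The largest is E♭4 to B𝄫4, a diminished fifth (6 semitones).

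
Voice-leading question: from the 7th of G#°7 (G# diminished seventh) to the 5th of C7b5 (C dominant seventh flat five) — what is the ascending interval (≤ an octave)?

G#°7 (G# diminished seventh) has F as its 7th, and C7b5 (C dominant seventh flat five) has Gb as its 5th.
2 letter names make it a second; at 1 semitone (a half step narrower than major) the quality is minor.

minor second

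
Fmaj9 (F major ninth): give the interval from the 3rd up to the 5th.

minor third

The chord tones of Fmaj9 are F–A–C–E–G.
That puts A below C.
3 letter names make it a third; at 3 semitones (a half step narrower than major) the quality is minor.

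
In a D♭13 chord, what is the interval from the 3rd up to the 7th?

Spelling the chord: D♭ F A♭ C♭ E♭ B♭.
3rd = F; 7th = C♭.
F up to C♭ is 6 semitones, a half step narrower than a perfect fifth, so the interval is diminished.

d5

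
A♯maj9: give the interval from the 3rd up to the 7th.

The chord tones of A♯maj9 are A♯–C𝄪–E♯–G𝄪–B♯.
3rd = C𝄪; 7th = G𝄪.
C𝄪 up to G𝄪 spans 5 letter names and 7 semitones — a perfect fifth.

perfect fifth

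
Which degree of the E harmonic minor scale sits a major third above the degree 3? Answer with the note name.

The scale is E F# G A B C D#.
The degree 3 is G; a major third above that is B — scale degree 5.

B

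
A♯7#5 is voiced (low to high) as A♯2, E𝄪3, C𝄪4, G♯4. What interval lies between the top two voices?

d5

Those voices are C𝄪4 and G♯4.
C𝄪 up to G♯ is 6 semitones, a half step narrower than a perfect fifth, so the interval is diminished.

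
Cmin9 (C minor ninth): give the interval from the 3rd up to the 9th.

major seventh

Cmin9 (C minor ninth) is spelled C E♭ G B♭ D.
So we need the interval from E♭ up to D.
From E♭ to D is 11 semitones, exactly the major seventh.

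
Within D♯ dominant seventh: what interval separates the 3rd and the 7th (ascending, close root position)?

diminished 5th

Spelling the chord: D♯-F𝄪-A♯-C♯.
The 3rd is F𝄪 and the 7th is C♯.
From F𝄪 to C♯: 6 semitones over a fifth = diminished.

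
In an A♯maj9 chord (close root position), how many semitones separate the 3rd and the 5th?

A♯maj9 (A♯ major ninth): A♯ C𝄪 E♯ G𝄪 B♯.
C𝄪 to E♯ is a minor third: 3 semitones.

3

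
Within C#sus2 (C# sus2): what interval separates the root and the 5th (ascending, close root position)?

C#sus2 (C# sus2): C#–D#–G#.
So we need the interval from C# up to G#.
Counting 5 letters and 7 half steps from C# gives a perfect fifth.

perfect fifth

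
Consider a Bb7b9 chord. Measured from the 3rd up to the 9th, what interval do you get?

Spelling the chord: Bb, D, F, Ab, Cb.
That puts D below Cb.
D up to Cb is 9 semitones, a whole step narrower than a major seventh, so the interval is diminished.

diminished seventh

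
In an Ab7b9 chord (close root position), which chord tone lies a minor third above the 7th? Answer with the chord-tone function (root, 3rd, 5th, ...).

Ab7b9: Ab, C, Eb, Gb, Bbb.
The 7th is Gb. A minor third above Gb is Bbb.
Bbb is the chord's 9th.

9th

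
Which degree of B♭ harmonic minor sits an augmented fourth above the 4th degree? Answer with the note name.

A

The scale is B♭ C D♭ E♭ F G♭ A.
The 4th degree is E♭; an augmented fourth above that is A — scale degree 7.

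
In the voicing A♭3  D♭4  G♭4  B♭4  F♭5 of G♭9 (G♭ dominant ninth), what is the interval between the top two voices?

diminished fifth

Those voices are B♭4 and F♭5.
5 letter names make it a fifth; at 6 semitones (a half step narrower than perfect) the quality is diminished.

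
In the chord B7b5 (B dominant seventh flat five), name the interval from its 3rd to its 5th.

The chord tones of B7b5 are B D# F A.
That puts D# below F.
D# up to F is 2 semitones, a whole step narrower than a major third, so the interval is diminished.

diminished third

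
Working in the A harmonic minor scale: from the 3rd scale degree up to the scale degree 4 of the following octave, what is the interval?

A harmonic minor: A B C D E F G#.
That puts C below D.
C up to D spans 9 letter names and 14 semitones — a major ninth.

major 9th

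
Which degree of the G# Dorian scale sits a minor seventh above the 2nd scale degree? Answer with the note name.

The scale is G# A# B C# D# E# F#.
The 2nd scale degree is A#; a minor seventh above that is G# — scale degree 1.

G#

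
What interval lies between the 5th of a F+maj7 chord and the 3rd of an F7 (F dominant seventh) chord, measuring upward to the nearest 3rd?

minor 6th

The 5th of F+maj7 is C#; the 3rd of F7 (F dominant seventh) is A.
From C# to A: 8 semitones over a sixth = minor.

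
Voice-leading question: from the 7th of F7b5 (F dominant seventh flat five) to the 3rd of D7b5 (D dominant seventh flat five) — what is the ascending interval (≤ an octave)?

A2

The 7th of F7b5 (F dominant seventh flat five) is Eb; the 3rd of D7b5 (D dominant seventh flat five) is F#.
From Eb to F#: 3 semitones over a second = augmented.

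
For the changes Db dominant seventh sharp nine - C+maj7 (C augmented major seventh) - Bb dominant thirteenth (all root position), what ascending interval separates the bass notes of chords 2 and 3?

minor seventh

The roots are C and Bb.
7 letter names make it a seventh; at 10 semitones (a half step narrower than major) the quality is minor.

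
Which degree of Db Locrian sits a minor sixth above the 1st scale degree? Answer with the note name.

The scale is Db Ebb Fb Gb Abb Bbb Cb.
The 1st scale degree is Db; a minor sixth above that is Bbb — scale degree 6.

Bbb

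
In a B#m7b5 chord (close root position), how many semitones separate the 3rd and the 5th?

3

The chord tones of B# half-diminished seventh are B#, D#, F#, A#.
D# to F# is a minor third: 3 semitones.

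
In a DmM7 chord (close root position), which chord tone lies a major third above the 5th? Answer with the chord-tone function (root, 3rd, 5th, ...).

7th

Dm(maj7) is spelled D-F-A-C♯.
The 5th is A. A major third above A is C♯.
C♯ is the chord's 7th.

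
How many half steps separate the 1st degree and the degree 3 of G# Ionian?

The scale is G# A# B# C# D# E# F##.
G# up to B# is a major third — 4 semitones.

4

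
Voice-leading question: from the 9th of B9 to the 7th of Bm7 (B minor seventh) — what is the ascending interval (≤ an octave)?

B9 has C♯ as its 9th, and Bm7 (B minor seventh) has A as its 7th.
From C♯ to A: 8 semitones over a sixth = minor.

minor sixth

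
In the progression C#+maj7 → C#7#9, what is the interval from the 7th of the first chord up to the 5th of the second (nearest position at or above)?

The 7th of C#+maj7 is B#; the 5th of C#7#9 is G#.
B# up to G# is 8 semitones, a half step narrower than a major sixth, so the interval is minor.

m6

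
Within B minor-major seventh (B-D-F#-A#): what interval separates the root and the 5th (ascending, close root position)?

P5

So we need the interval from B up to F#.
From B to F# is 7 semitones, exactly the perfect fifth.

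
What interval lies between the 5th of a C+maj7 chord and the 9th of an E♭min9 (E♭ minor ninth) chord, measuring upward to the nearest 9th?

d7

C+maj7 has G♯ as its 5th, and E♭min9 (E♭ minor ninth) has F as its 9th.
From G♯ to F: 9 semitones over a seventh = diminished.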